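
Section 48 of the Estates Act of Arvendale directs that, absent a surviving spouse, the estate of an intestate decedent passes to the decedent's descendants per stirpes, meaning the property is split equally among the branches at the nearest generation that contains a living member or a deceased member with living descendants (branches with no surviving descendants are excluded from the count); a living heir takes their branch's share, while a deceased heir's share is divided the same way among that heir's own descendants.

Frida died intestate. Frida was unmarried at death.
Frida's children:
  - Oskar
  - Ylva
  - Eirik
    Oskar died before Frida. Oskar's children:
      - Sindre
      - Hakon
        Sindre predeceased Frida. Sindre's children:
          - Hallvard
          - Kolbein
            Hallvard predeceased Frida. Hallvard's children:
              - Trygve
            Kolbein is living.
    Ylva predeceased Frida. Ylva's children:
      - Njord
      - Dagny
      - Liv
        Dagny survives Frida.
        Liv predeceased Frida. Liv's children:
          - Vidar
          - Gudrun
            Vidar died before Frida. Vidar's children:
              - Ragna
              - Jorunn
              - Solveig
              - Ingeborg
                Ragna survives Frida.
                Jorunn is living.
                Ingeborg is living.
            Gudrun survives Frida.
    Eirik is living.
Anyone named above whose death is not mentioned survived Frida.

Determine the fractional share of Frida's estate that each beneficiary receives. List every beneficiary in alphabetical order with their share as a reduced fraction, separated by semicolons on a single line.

There is no surviving spouse, so the entire estate passes to Frida's descendants per stirpes.
The estate is divided into 3 equal shares of 1/3 among Oskar, Ylva, Eirik.
Oskar predeceased; the 1/3 allotted to Oskar's branch passes to Oskar's issue by representation.
The 1/3 is divided into 2 equal shares of 1/6 among Sindre, Hakon.
Sindre predeceased; the 1/6 allotted to Sindre's branch passes to Sindre's issue by representation.
The 1/6 is divided into 2 equal shares of 1/12 among Hallvard, Kolbein.
Hallvard predeceased; the 1/12 allotted to Hallvard's branch passes to Hallvard's issue by representation.
Trygve is the sole taker at this level and receives the full 1/12.
Kolbein is living and takes 1/12.
Hakon is living and takes 1/6.
Ylva predeceased; the 1/3 allotted to Ylva's branch passes to Ylva's issue by representation.
The 1/3 is divided into 3 equal shares of 1/9 among Njord, Dagny, Liv.
Njord is living and takes 1/9.
Dagny is living and takes 1/9.
Liv predeceased; the 1/9 allotted to Liv's branch passes to Liv's issue by representation.
The 1/9 is divided into 2 equal shares of 1/18 among Vidar, Gudrun.
Vidar predeceased; the 1/18 allotted to Vidar's branch passes to Vidar's issue by representation.
The 1/18 is divided into 4 equal shares of 1/72 among Ragna, Jorunn, Solveig, Ingeborg.
Ragna is living and takes 1/72.
Jorunn is living and takes 1/72.
Solveig is living and takes 1/72.
Ingeborg is living and takes 1/72.
Gudrun is living and takes 1/18.
Eirik is living and takes 1/3.

Dagny 1/9; Eirik 1/3; Gudrun 1/18; Hakon 1/6; Ingeborg 1/72; Jorunn 1/72; Kolbein 1/12; Njord 1/9; Ragna 1/72; Solveig 1/72; Trygve 1/12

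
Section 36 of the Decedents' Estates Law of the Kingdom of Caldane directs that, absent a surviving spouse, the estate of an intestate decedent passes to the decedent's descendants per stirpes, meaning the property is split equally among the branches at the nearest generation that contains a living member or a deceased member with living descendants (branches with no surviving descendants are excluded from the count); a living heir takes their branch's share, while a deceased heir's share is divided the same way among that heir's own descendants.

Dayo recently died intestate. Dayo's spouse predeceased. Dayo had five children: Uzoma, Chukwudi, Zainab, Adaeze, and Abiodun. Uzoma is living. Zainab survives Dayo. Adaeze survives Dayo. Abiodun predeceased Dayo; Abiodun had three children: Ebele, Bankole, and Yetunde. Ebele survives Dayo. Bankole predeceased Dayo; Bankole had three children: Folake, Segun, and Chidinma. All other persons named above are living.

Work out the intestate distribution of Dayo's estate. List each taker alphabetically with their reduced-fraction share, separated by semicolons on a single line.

There is no surviving spouse, so the entire estate passes to Dayo's descendants per stirpes.
The estate is divided into 5 equal shares of 1/5 among Uzoma, Chukwudi, Zainab, Adaeze, Abiodun.
Uzoma is living and takes 1/5.
Chukwudi is living and takes 1/5.
Zainab is living and takes 1/5.
Adaeze is living and takes 1/5.
Abiodun predeceased; the 1/5 allotted to Abiodun's branch passes to Abiodun's issue by representation.
The 1/5 is divided into 3 equal shares of 1/15 among Ebele, Bankole, Yetunde.
Ebele is living and takes 1/15.
Bankole predeceased; the 1/15 allotted to Bankole's branch passes to Bankole's issue by representation.
The 1/15 is divided into 3 equal shares of 1/45 among Folake, Segun, Chidinma.
Folake is living and takes 1/45.
Segun is living and takes 1/45.
Chidinma is living and takes 1/45.
Yetunde is living and takes 1/15.

Adaeze 1/5; Chidinma 1/45; Chukwudi 1/5; Ebele 1/15; Folake 1/45; Segun 1/45; Uzoma 1/5; Yetunde 1/15; Zainab 1/5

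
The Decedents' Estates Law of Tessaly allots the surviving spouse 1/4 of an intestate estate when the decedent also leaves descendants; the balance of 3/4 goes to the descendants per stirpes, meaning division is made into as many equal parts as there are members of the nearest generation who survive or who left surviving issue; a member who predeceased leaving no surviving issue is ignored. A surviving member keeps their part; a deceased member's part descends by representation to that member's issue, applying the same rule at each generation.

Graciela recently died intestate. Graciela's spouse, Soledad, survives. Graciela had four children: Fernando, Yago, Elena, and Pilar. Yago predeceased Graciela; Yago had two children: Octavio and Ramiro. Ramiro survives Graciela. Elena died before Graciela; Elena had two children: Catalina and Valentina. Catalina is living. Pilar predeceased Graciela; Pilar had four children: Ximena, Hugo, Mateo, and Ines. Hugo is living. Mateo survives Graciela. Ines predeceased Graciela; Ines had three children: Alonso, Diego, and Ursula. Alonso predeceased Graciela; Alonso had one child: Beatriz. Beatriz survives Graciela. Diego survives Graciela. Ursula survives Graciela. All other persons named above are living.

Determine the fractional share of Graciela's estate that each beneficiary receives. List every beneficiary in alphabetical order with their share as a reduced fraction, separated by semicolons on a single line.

Soledad, as surviving spouse, takes 1/4.
The remaining 3/4 passes to Graciela's descendants per stirpes.
The 3/4 is divided into 4 equal shares of 3/16 among Fernando, Yago, Elena, Pilar.
Fernando is living and takes 3/16.
Yago predeceased; the 3/16 allotted to Yago's branch passes to Yago's issue by representation.
The 3/16 is divided into 2 equal shares of 3/32 among Octavio, Ramiro.
Octavio is living and takes 3/32.
Ramiro is living and takes 3/32.
Elena predeceased; the 3/16 allotted to Elena's branch passes to Elena's issue by representation.
The 3/16 is divided into 2 equal shares of 3/32 among Catalina, Valentina.
Catalina is living and takes 3/32.
Valentina is living and takes 3/32.
Pilar predeceased; the 3/16 allotted to Pilar's branch passes to Pilar's issue by representation.
The 3/16 is divided into 4 equal shares of 3/64 among Ximena, Hugo, Mateo, Ines.
Ximena is living and takes 3/64.
Hugo is living and takes 3/64.
Mateo is living and takes 3/64.
Ines predeceased; the 3/64 allotted to Ines's branch passes to Ines's issue by representation.
The 3/64 is divided into 3 equal shares of 1/64 among Alonso, Diego, Ursula.
Alonso predeceased; the 1/64 allotted to Alonso's branch passes to Alonso's issue by representation.
Beatriz is the sole taker at this level and receives the full 1/64.
Diego is living and takes 1/64.
Ursula is living and takes 1/64.

Beatriz 1/64; Catalina 3/32; Diego 1/64; Fernando 3/16; Hugo 3/64; Mateo 3/64; Octavio 3/32; Ramiro 3/32; Soledad 1/4; Ursula 1/64; Valentina 3/32; Ximena 3/64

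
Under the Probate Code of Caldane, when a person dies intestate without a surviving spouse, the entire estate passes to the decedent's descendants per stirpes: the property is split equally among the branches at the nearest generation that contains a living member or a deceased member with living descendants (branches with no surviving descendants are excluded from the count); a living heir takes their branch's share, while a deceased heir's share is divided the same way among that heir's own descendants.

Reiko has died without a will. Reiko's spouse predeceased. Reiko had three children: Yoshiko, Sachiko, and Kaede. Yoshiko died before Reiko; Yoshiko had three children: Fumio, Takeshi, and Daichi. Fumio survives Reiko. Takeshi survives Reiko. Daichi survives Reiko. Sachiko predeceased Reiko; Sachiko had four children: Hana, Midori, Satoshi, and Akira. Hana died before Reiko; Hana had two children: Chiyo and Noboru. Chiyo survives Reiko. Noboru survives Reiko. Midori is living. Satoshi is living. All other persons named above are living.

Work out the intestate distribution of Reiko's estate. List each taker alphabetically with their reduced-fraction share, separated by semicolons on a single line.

Akira 1/12; Chiyo 1/24; Daichi 1/9; Fumio 1/9; Kaede 1/3; Midori 1/12; Noboru 1/24; Satoshi 1/12; Takeshi 1/9

There is no surviving spouse, so the entire estate passes to Reiko's descendants per stirpes.
The estate is divided into 3 equal shares of 1/3 among Yoshiko, Sachiko, Kaede.
Yoshiko predeceased; the 1/3 allotted to Yoshiko's branch passes to Yoshiko's issue by representation.
The 1/3 is divided into 3 equal shares of 1/9 among Fumio, Takeshi, Daichi.
Fumio is living and takes 1/9.
Takeshi is living and takes 1/9.
Daichi is living and takes 1/9.
Sachiko predeceased; the 1/3 allotted to Sachiko's branch passes to Sachiko's issue by representation.
The 1/3 is divided into 4 equal shares of 1/12 among Hana, Midori, Satoshi, Akira.
Hana predeceased; the 1/12 allotted to Hana's branch passes to Hana's issue by representation.
The 1/12 is divided into 2 equal shares of 1/24 among Chiyo, Noboru.
Chiyo is living and takes 1/24.
Noboru is living and takes 1/24.
Midori is living and takes 1/12.
Satoshi is living and takes 1/12.
Akira is living and takes 1/12.
Kaede is living and takes 1/3.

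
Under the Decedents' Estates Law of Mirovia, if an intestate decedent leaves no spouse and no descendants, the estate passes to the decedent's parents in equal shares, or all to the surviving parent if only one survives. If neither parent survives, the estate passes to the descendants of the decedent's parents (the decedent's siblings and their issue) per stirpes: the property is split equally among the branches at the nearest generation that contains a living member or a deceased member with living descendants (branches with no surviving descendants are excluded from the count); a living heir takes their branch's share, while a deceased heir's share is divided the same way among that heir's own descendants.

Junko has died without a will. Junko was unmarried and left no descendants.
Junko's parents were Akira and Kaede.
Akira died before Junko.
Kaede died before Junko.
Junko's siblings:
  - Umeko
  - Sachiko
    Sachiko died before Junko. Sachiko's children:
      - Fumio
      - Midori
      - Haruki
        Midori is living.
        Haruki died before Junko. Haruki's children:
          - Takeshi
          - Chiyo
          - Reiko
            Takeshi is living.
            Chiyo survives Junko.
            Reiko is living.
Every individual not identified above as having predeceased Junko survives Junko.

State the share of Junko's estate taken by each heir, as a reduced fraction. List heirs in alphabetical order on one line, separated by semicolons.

Neither parent survives and there are no descendants, so the estate passes to Junko's siblings and their issue per stirpes.
The estate is divided into 2 equal shares of 1/2 among Umeko, Sachiko.
Umeko is living and takes 1/2.
Sachiko predeceased; the 1/2 allotted to Sachiko's branch passes to Sachiko's issue by representation.
The 1/2 is divided into 3 equal shares of 1/6 among Fumio, Midori, Haruki.
Fumio is living and takes 1/6.
Midori is living and takes 1/6.
Haruki predeceased; the 1/6 allotted to Haruki's branch passes to Haruki's issue by representation.
The 1/6 is divided into 3 equal shares of 1/18 among Takeshi, Chiyo, Reiko.
Takeshi is living and takes 1/18.
Chiyo is living and takes 1/18.
Reiko is living and takes 1/18.

Chiyo 1/18; Fumio 1/6; Midori 1/6; Reiko 1/18; Takeshi 1/18; Umeko 1/2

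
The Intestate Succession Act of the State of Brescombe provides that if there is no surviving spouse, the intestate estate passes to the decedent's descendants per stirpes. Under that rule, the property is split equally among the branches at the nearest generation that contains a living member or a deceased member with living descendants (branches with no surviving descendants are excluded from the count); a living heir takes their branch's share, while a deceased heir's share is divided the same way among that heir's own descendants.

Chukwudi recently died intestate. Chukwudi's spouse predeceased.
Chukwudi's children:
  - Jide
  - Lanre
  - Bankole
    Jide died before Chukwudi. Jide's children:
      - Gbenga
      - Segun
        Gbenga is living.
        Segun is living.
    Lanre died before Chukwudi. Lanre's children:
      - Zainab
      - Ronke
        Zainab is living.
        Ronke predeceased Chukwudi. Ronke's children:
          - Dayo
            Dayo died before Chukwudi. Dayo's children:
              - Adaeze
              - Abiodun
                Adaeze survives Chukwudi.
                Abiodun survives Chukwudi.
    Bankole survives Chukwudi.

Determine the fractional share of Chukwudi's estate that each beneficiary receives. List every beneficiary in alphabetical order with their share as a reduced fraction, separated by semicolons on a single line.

There is no surviving spouse, so the entire estate passes to Chukwudi's descendants per stirpes.
The estate is divided into 3 equal shares of 1/3 among Jide, Lanre, Bankole.
Jide predeceased; the 1/3 allotted to Jide's branch passes to Jide's issue by representation.
The 1/3 is divided into 2 equal shares of 1/6 among Gbenga, Segun.
Gbenga is living and takes 1/6.
Segun is living and takes 1/6.
Lanre predeceased; the 1/3 allotted to Lanre's branch passes to Lanre's issue by representation.
The 1/3 is divided into 2 equal shares of 1/6 among Zainab, Ronke.
Zainab is living and takes 1/6.
Ronke predeceased; the 1/6 allotted to Ronke's branch passes to Ronke's issue by representation.
Dayo's line is the sole branch at this level, so the full 1/6 passes to Dayo's issue by representation.
The 1/6 is divided into 2 equal shares of 1/12 among Adaeze, Abiodun.
Adaeze is living and takes 1/12.
Abiodun is living and takes 1/12.
Bankole is living and takes 1/3.

Abiodun 1/12; Adaeze 1/12; Bankole 1/3; Gbenga 1/6; Segun 1/6; Zainab 1/6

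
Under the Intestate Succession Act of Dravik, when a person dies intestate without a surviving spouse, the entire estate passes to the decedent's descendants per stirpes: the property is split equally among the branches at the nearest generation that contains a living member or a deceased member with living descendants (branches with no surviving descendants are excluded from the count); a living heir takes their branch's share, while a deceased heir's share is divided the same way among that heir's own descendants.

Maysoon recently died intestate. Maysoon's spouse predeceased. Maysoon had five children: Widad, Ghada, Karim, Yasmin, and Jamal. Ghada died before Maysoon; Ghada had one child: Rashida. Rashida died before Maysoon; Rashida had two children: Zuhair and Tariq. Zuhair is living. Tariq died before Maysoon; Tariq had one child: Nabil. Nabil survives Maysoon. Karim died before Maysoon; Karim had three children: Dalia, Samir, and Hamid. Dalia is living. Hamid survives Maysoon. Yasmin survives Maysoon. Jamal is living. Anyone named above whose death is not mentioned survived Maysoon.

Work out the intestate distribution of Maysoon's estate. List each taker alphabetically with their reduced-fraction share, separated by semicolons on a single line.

Dalia 1/15; Hamid 1/15; Jamal 1/5; Nabil 1/10; Samir 1/15; Widad 1/5; Yasmin 1/5; Zuhair 1/10

There is no surviving spouse, so the entire estate passes to Maysoon's descendants per stirpes.
The estate is divided into 5 equal shares of 1/5 among Widad, Ghada, Karim, Yasmin, Jamal.
Widad is living and takes 1/5.
Ghada predeceased; the 1/5 allotted to Ghada's branch passes to Ghada's issue by representation.
Rashida's line is the sole branch at this level, so the full 1/5 passes to Rashida's issue by representation.
The 1/5 is divided into 2 equal shares of 1/10 among Zuhair, Tariq.
Zuhair is living and takes 1/10.
Tariq predeceased; the 1/10 allotted to Tariq's branch passes to Tariq's issue by representation.
Nabil is the sole taker at this level and receives the full 1/10.
Karim predeceased; the 1/5 allotted to Karim's branch passes to Karim's issue by representation.
The 1/5 is divided into 3 equal shares of 1/15 among Dalia, Samir, Hamid.
Dalia is living and takes 1/15.
Samir is living and takes 1/15.
Hamid is living and takes 1/15.
Yasmin is living and takes 1/5.
Jamal is living and takes 1/5.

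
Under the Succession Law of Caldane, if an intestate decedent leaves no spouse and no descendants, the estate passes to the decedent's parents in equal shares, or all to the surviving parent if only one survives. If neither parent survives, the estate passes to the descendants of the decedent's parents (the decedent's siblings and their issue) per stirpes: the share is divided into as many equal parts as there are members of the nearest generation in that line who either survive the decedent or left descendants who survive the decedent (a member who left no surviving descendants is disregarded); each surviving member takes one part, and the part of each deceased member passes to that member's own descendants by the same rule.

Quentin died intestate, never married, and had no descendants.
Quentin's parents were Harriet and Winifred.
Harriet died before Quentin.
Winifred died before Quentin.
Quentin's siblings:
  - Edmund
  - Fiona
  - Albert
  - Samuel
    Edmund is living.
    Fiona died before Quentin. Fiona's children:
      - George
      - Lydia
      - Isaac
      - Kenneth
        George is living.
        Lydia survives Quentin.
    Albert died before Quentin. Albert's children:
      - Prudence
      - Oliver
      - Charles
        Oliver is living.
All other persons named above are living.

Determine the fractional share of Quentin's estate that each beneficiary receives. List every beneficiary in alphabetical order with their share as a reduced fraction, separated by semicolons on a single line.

Charles 1/12; Edmund 1/4; George 1/16; Isaac 1/16; Kenneth 1/16; Lydia 1/16; Oliver 1/12; Prudence 1/12; Samuel 1/4

Neither parent survives and there are no descendants, so the estate passes to Quentin's siblings and their issue per stirpes.
The estate is divided into 4 equal shares of 1/4 among Edmund, Fiona, Albert, Samuel.
Edmund is living and takes 1/4.
Fiona predeceased; the 1/4 allotted to Fiona's branch passes to Fiona's issue by representation.
The 1/4 is divided into 4 equal shares of 1/16 among George, Lydia, Isaac, Kenneth.
George is living and takes 1/16.
Lydia is living and takes 1/16.
Isaac is living and takes 1/16.
Kenneth is living and takes 1/16.
Albert predeceased; the 1/4 allotted to Albert's branch passes to Albert's issue by representation.
The 1/4 is divided into 3 equal shares of 1/12 among Prudence, Oliver, Charles.
Prudence is living and takes 1/12.
Oliver is living and takes 1/12.
Charles is living and takes 1/12.
Samuel is living and takes 1/4.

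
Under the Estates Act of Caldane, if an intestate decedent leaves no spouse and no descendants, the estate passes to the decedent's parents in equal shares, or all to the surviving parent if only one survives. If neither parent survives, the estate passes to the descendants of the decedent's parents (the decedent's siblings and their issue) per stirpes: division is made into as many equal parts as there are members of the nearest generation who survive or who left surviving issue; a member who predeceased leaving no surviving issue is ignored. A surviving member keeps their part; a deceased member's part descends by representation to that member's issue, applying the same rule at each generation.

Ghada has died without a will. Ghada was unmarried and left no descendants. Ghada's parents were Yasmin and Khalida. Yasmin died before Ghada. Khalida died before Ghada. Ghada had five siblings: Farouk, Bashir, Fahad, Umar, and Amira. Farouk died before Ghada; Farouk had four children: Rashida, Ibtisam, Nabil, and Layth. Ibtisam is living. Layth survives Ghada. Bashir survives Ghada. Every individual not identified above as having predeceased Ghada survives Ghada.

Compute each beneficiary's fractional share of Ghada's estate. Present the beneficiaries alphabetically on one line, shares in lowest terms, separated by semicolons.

Neither parent survives and there are no descendants, so the estate passes to Ghada's siblings and their issue per stirpes.
The estate is divided into 5 equal shares of 1/5 among Farouk, Bashir, Fahad, Umar, Amira.
Farouk predeceased; the 1/5 allotted to Farouk's branch passes to Farouk's issue by representation.
The 1/5 is divided into 4 equal shares of 1/20 among Rashida, Ibtisam, Nabil, Layth.
Rashida is living and takes 1/20.
Ibtisam is living and takes 1/20.
Nabil is living and takes 1/20.
Layth is living and takes 1/20.
Bashir is living and takes 1/5.
Fahad is living and takes 1/5.
Umar is living and takes 1/5.
Amira is living and takes 1/5.

Amira 1/5; Bashir 1/5; Fahad 1/5; Ibtisam 1/20; Layth 1/20; Nabil 1/20; Rashida 1/20; Umar 1/5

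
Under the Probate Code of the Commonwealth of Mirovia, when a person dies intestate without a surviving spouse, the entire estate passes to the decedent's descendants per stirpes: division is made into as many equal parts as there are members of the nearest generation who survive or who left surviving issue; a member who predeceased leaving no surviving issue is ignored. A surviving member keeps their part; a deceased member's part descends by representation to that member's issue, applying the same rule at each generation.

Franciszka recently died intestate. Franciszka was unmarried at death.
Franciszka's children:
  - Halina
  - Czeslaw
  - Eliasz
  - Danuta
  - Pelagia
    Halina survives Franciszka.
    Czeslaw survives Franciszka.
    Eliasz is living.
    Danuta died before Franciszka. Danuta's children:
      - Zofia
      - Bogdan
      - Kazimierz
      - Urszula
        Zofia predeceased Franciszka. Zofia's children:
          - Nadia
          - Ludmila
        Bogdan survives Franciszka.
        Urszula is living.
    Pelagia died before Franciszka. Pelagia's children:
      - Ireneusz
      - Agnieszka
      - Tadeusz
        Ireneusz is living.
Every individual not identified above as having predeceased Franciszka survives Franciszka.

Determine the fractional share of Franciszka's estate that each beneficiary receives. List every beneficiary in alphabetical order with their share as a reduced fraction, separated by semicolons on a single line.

Agnieszka 1/15; Bogdan 1/20; Czeslaw 1/5; Eliasz 1/5; Halina 1/5; Ireneusz 1/15; Kazimierz 1/20; Ludmila 1/40; Nadia 1/40; Tadeusz 1/15; Urszula 1/20

There is no surviving spouse, so the entire estate passes to Franciszka's descendants per stirpes.
The estate is divided into 5 equal shares of 1/5 among Halina, Czeslaw, Eliasz, Danuta, Pelagia.
Halina is living and takes 1/5.
Czeslaw is living and takes 1/5.
Eliasz is living and takes 1/5.
Danuta predeceased; the 1/5 allotted to Danuta's branch passes to Danuta's issue by representation.
The 1/5 is divided into 4 equal shares of 1/20 among Zofia, Bogdan, Kazimierz, Urszula.
Zofia predeceased; the 1/20 allotted to Zofia's branch passes to Zofia's issue by representation.
The 1/20 is divided into 2 equal shares of 1/40 among Nadia, Ludmila.
Nadia is living and takes 1/40.
Ludmila is living and takes 1/40.
Bogdan is living and takes 1/20.
Kazimierz is living and takes 1/20.
Urszula is living and takes 1/20.
Pelagia predeceased; the 1/5 allotted to Pelagia's branch passes to Pelagia's issue by representation.
The 1/5 is divided into 3 equal shares of 1/15 among Ireneusz, Agnieszka, Tadeusz.
Ireneusz is living and takes 1/15.
Agnieszka is living and takes 1/15.
Tadeusz is living and takes 1/15.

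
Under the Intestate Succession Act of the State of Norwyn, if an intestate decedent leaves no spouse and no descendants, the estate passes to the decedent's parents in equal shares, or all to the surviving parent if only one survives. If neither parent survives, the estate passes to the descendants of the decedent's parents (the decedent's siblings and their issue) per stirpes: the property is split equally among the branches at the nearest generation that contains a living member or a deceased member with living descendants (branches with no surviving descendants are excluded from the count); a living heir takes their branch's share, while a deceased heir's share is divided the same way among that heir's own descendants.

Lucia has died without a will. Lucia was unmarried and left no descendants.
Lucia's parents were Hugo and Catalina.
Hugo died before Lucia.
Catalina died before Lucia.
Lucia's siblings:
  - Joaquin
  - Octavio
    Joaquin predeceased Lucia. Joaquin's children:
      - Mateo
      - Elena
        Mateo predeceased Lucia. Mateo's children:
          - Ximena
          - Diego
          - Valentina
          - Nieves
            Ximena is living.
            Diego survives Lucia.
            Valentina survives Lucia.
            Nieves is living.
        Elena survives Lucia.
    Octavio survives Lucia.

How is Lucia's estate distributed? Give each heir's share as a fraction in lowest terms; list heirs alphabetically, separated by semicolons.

Diego 1/16; Elena 1/4; Nieves 1/16; Octavio 1/2; Valentina 1/16; Ximena 1/16

Neither parent survives and there are no descendants, so the estate passes to Lucia's siblings and their issue per stirpes.
The estate is divided into 2 equal shares of 1/2 among Joaquin, Octavio.
Joaquin predeceased; the 1/2 allotted to Joaquin's branch passes to Joaquin's issue by representation.
The 1/2 is divided into 2 equal shares of 1/4 among Mateo, Elena.
Mateo predeceased; the 1/4 allotted to Mateo's branch passes to Mateo's issue by representation.
The 1/4 is divided into 4 equal shares of 1/16 among Ximena, Diego, Valentina, Nieves.
Ximena is living and takes 1/16.
Diego is living and takes 1/16.
Valentina is living and takes 1/16.
Nieves is living and takes 1/16.
Elena is living and takes 1/4.
Octavio is living and takes 1/2.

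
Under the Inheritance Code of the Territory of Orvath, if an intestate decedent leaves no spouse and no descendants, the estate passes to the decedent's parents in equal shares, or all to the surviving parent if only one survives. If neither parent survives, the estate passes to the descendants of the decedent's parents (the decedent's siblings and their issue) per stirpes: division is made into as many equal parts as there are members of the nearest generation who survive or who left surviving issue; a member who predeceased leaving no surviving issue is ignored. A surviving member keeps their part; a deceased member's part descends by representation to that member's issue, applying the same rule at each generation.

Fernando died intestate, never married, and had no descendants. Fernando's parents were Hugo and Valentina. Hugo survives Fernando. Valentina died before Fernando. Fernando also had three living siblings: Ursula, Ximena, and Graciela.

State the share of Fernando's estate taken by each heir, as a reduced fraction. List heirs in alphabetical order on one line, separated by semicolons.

Only one parent, Hugo, survives, so Hugo takes the entire estate. The siblings take nothing because a surviving parent has priority.

Hugo 1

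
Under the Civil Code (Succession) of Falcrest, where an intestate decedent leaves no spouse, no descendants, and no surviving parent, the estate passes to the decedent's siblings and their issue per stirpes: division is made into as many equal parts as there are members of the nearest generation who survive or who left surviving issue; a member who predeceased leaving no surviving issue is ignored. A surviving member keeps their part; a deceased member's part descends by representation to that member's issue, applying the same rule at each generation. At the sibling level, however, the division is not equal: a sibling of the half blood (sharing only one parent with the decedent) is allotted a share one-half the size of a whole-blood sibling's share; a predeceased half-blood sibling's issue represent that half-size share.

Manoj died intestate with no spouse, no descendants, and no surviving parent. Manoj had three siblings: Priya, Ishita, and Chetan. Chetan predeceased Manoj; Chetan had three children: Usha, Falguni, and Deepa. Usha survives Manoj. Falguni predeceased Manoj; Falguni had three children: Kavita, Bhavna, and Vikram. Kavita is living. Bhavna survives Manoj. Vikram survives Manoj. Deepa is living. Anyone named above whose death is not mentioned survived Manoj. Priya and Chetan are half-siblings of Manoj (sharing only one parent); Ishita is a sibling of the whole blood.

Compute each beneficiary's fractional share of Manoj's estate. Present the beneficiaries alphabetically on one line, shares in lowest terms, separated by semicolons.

Bhavna 1/36; Deepa 1/12; Ishita 1/2; Kavita 1/36; Priya 1/4; Usha 1/12; Vikram 1/36

No spouse, descendants, or parent survives, so the estate passes to Manoj's siblings per stirpes.
Half-blood siblings count for one-half the weight of whole-blood siblings at the initial division.
Dividing 1 in proportion to weights (total weight 2): Priya (weight 1/2) → 1/4; Ishita (weight 1) → 1/2; Chetan (weight 1/2) → 1/4.
Priya is living and takes 1/4.
Ishita is living and takes 1/2.
Chetan predeceased; the 1/4 allotted to Chetan's branch passes to Chetan's issue by representation.
The 1/4 is divided into 3 equal shares of 1/12 among Usha, Falguni, Deepa.
Usha is living and takes 1/12.
Falguni predeceased; the 1/12 allotted to Falguni's branch passes to Falguni's issue by representation.
The 1/12 is divided into 3 equal shares of 1/36 among Kavita, Bhavna, Vikram.
Kavita is living and takes 1/36.
Bhavna is living and takes 1/36.
Vikram is living and takes 1/36.
Deepa is living and takes 1/12.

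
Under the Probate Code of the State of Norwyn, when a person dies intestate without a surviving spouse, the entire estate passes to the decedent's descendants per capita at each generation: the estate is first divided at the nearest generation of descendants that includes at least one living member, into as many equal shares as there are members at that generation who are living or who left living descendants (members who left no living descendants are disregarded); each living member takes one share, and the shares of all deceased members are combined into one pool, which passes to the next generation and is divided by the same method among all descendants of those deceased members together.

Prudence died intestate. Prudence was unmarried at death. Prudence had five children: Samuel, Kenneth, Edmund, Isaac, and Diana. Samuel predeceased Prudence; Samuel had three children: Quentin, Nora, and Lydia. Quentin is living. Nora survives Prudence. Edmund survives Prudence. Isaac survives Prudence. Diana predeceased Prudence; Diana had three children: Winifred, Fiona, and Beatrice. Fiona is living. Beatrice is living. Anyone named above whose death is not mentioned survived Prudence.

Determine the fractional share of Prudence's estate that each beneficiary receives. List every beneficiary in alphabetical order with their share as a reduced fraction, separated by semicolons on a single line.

Beatrice 1/15; Edmund 1/5; Fiona 1/15; Isaac 1/5; Kenneth 1/5; Lydia 1/15; Nora 1/15; Quentin 1/15; Winifred 1/15

There is no surviving spouse, so the entire estate passes to Prudence's descendants per capita at each generation.
At generation 1 (Samuel, Kenneth, Edmund, Isaac, Diana) there are 5 shares of (1)/5 = 1/5 each.
Living: Kenneth, Edmund, and Isaac — each takes 1/5.
Deceased: Samuel and Diana. Their combined 2/5 is pooled and carried to generation 2.
At generation 2 (Quentin, Nora, Lydia, Winifred, Fiona, Beatrice) there are 6 shares of (2/5)/6 = 1/15 each.
Living: Quentin, Nora, Lydia, Winifred, Fiona, and Beatrice — each takes 1/15.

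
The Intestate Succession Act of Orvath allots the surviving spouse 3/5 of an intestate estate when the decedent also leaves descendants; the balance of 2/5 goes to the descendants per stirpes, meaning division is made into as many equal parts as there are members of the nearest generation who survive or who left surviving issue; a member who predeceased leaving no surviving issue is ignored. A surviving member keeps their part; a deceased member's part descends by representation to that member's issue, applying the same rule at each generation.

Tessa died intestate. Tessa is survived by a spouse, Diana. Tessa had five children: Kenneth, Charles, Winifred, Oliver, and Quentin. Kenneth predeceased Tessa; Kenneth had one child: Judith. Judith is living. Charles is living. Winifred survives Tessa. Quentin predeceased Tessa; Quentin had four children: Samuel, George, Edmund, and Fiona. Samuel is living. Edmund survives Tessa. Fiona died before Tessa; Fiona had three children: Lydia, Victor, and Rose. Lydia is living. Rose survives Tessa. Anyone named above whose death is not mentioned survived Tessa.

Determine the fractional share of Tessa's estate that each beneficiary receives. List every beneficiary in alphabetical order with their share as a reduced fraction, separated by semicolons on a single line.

Charles 2/25; Diana 3/5; Edmund 1/50; George 1/50; Judith 2/25; Lydia 1/150; Oliver 2/25; Rose 1/150; Samuel 1/50; Victor 1/150; Winifred 2/25

Diana, as surviving spouse, takes 3/5.
The remaining 2/5 passes to Tessa's descendants per stirpes.
The 2/5 is divided into 5 equal shares of 2/25 among Kenneth, Charles, Winifred, Oliver, Quentin.
Kenneth predeceased; the 2/25 allotted to Kenneth's branch passes to Kenneth's issue by representation.
Judith is the sole taker at this level and receives the full 2/25.
Charles is living and takes 2/25.
Winifred is living and takes 2/25.
Oliver is living and takes 2/25.
Quentin predeceased; the 2/25 allotted to Quentin's branch passes to Quentin's issue by representation.
The 2/25 is divided into 4 equal shares of 1/50 among Samuel, George, Edmund, Fiona.
Samuel is living and takes 1/50.
George is living and takes 1/50.
Edmund is living and takes 1/50.
Fiona predeceased; the 1/50 allotted to Fiona's branch passes to Fiona's issue by representation.
The 1/50 is divided into 3 equal shares of 1/150 among Lydia, Victor, Rose.
Lydia is living and takes 1/150.
Victor is living and takes 1/150.
Rose is living and takes 1/150.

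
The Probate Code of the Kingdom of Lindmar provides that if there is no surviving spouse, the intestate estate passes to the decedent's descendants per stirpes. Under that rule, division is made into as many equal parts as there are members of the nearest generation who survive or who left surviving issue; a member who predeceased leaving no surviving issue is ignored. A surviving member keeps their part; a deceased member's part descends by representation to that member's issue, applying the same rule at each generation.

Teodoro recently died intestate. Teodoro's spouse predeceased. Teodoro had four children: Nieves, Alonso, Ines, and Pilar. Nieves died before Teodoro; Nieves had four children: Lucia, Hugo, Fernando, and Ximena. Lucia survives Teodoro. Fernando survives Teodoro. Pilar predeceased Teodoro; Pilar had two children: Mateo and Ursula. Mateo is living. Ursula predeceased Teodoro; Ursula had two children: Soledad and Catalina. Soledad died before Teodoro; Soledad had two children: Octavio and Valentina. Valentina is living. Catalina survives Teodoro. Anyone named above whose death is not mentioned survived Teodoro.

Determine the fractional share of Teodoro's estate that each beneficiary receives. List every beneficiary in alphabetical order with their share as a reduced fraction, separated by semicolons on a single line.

There is no surviving spouse, so the entire estate passes to Teodoro's descendants per stirpes.
The estate is divided into 4 equal shares of 1/4 among Nieves, Alonso, Ines, Pilar.
Nieves predeceased; the 1/4 allotted to Nieves's branch passes to Nieves's issue by representation.
The 1/4 is divided into 4 equal shares of 1/16 among Lucia, Hugo, Fernando, Ximena.
Lucia is living and takes 1/16.
Hugo is living and takes 1/16.
Fernando is living and takes 1/16.
Ximena is living and takes 1/16.
Alonso is living and takes 1/4.
Ines is living and takes 1/4.
Pilar predeceased; the 1/4 allotted to Pilar's branch passes to Pilar's issue by representation.
The 1/4 is divided into 2 equal shares of 1/8 among Mateo, Ursula.
Mateo is living and takes 1/8.
Ursula predeceased; the 1/8 allotted to Ursula's branch passes to Ursula's issue by representation.
The 1/8 is divided into 2 equal shares of 1/16 among Soledad, Catalina.
Soledad predeceased; the 1/16 allotted to Soledad's branch passes to Soledad's issue by representation.
The 1/16 is divided into 2 equal shares of 1/32 among Octavio, Valentina.
Octavio is living and takes 1/32.
Valentina is living and takes 1/32.
Catalina is living and takes 1/16.

Alonso 1/4; Catalina 1/16; Fernando 1/16; Hugo 1/16; Ines 1/4; Lucia 1/16; Mateo 1/8; Octavio 1/32; Valentina 1/32; Ximena 1/16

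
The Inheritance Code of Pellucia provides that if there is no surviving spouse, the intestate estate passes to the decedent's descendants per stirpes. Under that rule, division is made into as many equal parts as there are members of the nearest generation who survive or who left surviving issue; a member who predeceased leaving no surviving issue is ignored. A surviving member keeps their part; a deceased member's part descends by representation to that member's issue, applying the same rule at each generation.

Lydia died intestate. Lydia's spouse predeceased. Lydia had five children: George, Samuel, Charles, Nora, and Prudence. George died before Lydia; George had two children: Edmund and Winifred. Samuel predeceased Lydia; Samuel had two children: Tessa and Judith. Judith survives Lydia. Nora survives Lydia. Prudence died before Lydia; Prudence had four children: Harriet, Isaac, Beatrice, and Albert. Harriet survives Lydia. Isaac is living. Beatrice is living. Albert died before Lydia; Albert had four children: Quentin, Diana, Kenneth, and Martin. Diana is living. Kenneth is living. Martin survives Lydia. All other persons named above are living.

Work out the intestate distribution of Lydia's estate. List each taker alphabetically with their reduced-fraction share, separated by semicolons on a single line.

There is no surviving spouse, so the entire estate passes to Lydia's descendants per stirpes.
The estate is divided into 5 equal shares of 1/5 among George, Samuel, Charles, Nora, Prudence.
George predeceased; the 1/5 allotted to George's branch passes to George's issue by representation.
The 1/5 is divided into 2 equal shares of 1/10 among Edmund, Winifred.
Edmund is living and takes 1/10.
Winifred is living and takes 1/10.
Samuel predeceased; the 1/5 allotted to Samuel's branch passes to Samuel's issue by representation.
The 1/5 is divided into 2 equal shares of 1/10 among Tessa, Judith.
Tessa is living and takes 1/10.
Judith is living and takes 1/10.
Charles is living and takes 1/5.
Nora is living and takes 1/5.
Prudence predeceased; the 1/5 allotted to Prudence's branch passes to Prudence's issue by representation.
The 1/5 is divided into 4 equal shares of 1/20 among Harriet, Isaac, Beatrice, Albert.
Harriet is living and takes 1/20.
Isaac is living and takes 1/20.
Beatrice is living and takes 1/20.
Albert predeceased; the 1/20 allotted to Albert's branch passes to Albert's issue by representation.
The 1/20 is divided into 4 equal shares of 1/80 among Quentin, Diana, Kenneth, Martin.
Quentin is living and takes 1/80.
Diana is living and takes 1/80.
Kenneth is living and takes 1/80.
Martin is living and takes 1/80.

Beatrice 1/20; Charles 1/5; Diana 1/80; Edmund 1/10; Harriet 1/20; Isaac 1/20; Judith 1/10; Kenneth 1/80; Martin 1/80; Nora 1/5; Quentin 1/80; Tessa 1/10; Winifred 1/10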